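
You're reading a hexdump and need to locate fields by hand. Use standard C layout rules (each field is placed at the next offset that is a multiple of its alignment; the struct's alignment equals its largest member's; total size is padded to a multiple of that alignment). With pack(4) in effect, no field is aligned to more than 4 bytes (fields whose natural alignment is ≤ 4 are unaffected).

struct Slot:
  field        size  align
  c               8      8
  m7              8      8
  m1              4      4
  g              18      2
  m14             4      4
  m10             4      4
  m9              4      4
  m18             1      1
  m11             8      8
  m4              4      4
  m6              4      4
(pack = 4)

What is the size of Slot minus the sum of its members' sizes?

5

@0: c [8B, align 4] → 8
@8: m7 [8B, align 4] → 16
@16: m1 [4B, align 4] → 20
@20: g [18B, align 2] → 38
+2 pad (align 4)
@40: m14 [4B, align 4] → 44
@44: m10 [4B, align 4] → 48
@48: m9 [4B, align 4] → 52
@52: m18 [1B, align 1] → 53
+3 pad (align 4)
@56: m11 [8B, align 4] → 64
@64: m4 [4B, align 4] → 68
@68: m6 [4B, align 4] → 72
size 72, align 4
data bytes 67, size 72 → padding 5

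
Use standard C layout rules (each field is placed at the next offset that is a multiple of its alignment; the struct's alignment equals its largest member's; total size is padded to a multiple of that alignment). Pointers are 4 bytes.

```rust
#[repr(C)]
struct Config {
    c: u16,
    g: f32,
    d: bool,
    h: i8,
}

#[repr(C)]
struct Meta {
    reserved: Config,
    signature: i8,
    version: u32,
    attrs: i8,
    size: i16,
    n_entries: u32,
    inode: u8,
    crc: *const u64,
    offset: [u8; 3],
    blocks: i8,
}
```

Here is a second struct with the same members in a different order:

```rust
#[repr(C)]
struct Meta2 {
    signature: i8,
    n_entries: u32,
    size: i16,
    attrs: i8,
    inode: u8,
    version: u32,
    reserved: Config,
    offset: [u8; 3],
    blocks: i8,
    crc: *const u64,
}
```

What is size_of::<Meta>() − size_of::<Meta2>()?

Config: 0..2  c  (2B, 2-aligned); 2..4  -- padding (2B); 4..8  g  (4B, 4-aligned); 8..9  d  (1B, 1-aligned); 9..10  h  (1B, 1-aligned); 10..12  -- tail padding (2B); sizeof = 12, alignof = 4
0..12  reserved  (12B, 4-aligned)
12..13  signature  (1B, 1-aligned)
13..16  -- padding (3B)
16..20  version  (4B, 4-aligned)
20..21  attrs  (1B, 1-aligned)
21..22  -- padding (1B)
22..24  size  (2B, 2-aligned)
24..28  n_entries  (4B, 4-aligned)
28..29  inode  (1B, 1-aligned)
29..32  -- padding (3B)
32..36  crc  (4B, 4-aligned)
36..39  offset  (3B, 1-aligned)
39..40  blocks  (1B, 1-aligned)
sizeof = 40, alignof = 4
— Meta2 —
0..1  signature  (1B, 1-aligned)
1..4  -- padding (3B)
4..8  n_entries  (4B, 4-aligned)
8..10  size  (2B, 2-aligned)
10..11  attrs  (1B, 1-aligned)
11..12  inode  (1B, 1-aligned)
12..16  version  (4B, 4-aligned)
16..28  reserved  (12B, 4-aligned)
28..31  offset  (3B, 1-aligned)
31..32  blocks  (1B, 1-aligned)
32..36  crc  (4B, 4-aligned)
sizeof = 36, alignof = 4
40 − 36 = 4

4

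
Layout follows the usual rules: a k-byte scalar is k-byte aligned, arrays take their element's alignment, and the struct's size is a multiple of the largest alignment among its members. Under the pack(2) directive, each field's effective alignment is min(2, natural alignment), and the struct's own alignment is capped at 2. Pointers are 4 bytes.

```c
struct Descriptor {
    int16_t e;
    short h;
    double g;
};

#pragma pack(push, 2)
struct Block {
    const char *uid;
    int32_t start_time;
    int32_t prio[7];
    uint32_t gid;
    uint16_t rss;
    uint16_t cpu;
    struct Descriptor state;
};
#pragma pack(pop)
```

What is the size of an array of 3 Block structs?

Descriptor: 0..2  e  (2B, 2-aligned); 2..4  h  (2B, 2-aligned); 4..8  -- padding (4B); 8..16  g  (8B, 8-aligned); sizeof = 16, alignof = 8
0..4  uid  (4B, 2-aligned)
4..8  start_time  (4B, 2-aligned)
8..36  prio  (28B, 2-aligned)
36..40  gid  (4B, 2-aligned)
40..42  rss  (2B, 2-aligned)
42..44  cpu  (2B, 2-aligned)
44..60  state  (16B, 2-aligned)
sizeof = 60, alignof = 2
array of 3: 3 × 60 = 180

180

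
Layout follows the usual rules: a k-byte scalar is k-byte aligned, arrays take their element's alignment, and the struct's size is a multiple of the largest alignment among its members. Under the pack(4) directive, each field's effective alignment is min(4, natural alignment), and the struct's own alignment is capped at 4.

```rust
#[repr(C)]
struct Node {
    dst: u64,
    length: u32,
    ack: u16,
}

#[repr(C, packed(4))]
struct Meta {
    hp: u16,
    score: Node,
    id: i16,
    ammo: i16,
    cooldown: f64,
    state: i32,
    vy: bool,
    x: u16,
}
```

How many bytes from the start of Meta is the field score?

Node: @0: dst [8B, align 8] → 8; @8: length [4B, align 4] → 12; @12: ack [2B, align 2] → 14; +2 tail pad (align 8); size 16, align 8
@0: hp [2B, align 2] → 2
+2 pad (align 4)
@4: score [16B, align 4] → 20

4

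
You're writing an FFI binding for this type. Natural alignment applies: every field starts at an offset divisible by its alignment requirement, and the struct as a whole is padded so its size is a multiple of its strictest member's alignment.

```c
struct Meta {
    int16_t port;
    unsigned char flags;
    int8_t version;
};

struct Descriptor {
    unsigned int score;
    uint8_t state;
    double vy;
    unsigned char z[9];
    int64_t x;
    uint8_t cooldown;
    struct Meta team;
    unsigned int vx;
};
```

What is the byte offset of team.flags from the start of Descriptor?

Meta: port at 0 (size 2, align 2) → ends 2; flags at 2 (size 1, align 1) → ends 3; version at 3 (size 1, align 1) → ends 4; total 4 bytes, alignment 2
score at 0 (size 4, align 4) → ends 4
state at 4 (size 1, align 1) → ends 5
pad 3 to align 8 for vy
vy at 8 (size 8, align 8) → ends 16
z at 16 (size 9, align 1) → ends 25
pad 7 to align 8 for x
x at 32 (size 8, align 8) → ends 40
cooldown at 40 (size 1, align 1) → ends 41
pad 1 to align 2 for team
team at 42 (size 4, align 2) → ends 46
within Meta: flags at 2
42 + 2 = 44

44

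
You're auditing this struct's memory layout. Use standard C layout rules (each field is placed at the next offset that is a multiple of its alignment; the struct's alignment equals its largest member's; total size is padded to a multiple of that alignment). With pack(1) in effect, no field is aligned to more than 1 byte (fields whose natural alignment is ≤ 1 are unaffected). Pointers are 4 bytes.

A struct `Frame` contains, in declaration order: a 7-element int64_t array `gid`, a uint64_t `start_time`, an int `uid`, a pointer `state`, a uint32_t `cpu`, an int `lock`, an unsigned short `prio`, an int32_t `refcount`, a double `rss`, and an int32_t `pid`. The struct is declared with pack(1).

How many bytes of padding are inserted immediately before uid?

0

0..56  gid  (56B, 1-aligned)
56..64  start_time  (8B, 1-aligned)
64..68  uid  (4B, 1-aligned)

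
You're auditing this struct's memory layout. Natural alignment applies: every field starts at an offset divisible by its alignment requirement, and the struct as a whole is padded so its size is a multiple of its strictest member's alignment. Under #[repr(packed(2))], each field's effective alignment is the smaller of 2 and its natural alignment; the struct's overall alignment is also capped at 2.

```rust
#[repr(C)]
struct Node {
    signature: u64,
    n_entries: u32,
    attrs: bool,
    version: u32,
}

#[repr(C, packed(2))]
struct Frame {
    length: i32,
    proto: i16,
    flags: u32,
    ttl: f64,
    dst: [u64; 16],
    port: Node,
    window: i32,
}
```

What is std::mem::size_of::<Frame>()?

Node: 0..8  signature  (8B, 8-aligned); 8..12  n_entries  (4B, 4-aligned); 12..13  attrs  (1B, 1-aligned); 13..16  -- padding (3B); 16..20  version  (4B, 4-aligned); 20..24  -- tail padding (4B); sizeof = 24, alignof = 8
0..4  length  (4B, 2-aligned)
4..6  proto  (2B, 2-aligned)
6..10  flags  (4B, 2-aligned)
10..18  ttl  (8B, 2-aligned)
18..146  dst  (128B, 2-aligned)
146..170  port  (24B, 2-aligned)
170..174  window  (4B, 2-aligned)
sizeof = 174, alignof = 2

174 bytes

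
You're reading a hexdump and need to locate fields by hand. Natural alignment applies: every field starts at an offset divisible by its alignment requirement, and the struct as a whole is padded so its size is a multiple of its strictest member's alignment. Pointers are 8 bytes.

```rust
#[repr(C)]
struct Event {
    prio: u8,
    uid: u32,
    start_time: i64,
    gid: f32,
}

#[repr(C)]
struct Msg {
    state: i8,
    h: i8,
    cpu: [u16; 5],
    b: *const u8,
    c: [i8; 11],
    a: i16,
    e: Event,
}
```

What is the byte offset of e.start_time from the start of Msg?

Event: @0: prio [1B, align 1] → 1; +3 pad (align 4); @4: uid [4B, align 4] → 8; @8: start_time [8B, align 8] → 16; @16: gid [4B, align 4] → 20; +4 tail pad (align 8); size 24, align 8
@0: state [1B, align 1] → 1
@1: h [1B, align 1] → 2
@2: cpu [10B, align 2] → 12
+4 pad (align 8)
@16: b [8B, align 8] → 24
@24: c [11B, align 1] → 35
+1 pad (align 2)
@36: a [2B, align 2] → 38
+2 pad (align 8)
@40: e [24B, align 8] → 64
within Event: start_time at 8
40 + 8 = 48

48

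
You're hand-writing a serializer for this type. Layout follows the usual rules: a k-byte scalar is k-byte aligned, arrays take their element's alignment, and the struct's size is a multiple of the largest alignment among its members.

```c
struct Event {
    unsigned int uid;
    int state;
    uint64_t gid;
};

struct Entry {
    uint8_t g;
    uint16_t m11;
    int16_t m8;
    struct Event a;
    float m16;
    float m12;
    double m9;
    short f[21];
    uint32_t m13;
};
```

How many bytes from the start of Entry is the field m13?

84

Event: 0..4  uid  (4B, 4-aligned); 4..8  state  (4B, 4-aligned); 8..16  gid  (8B, 8-aligned); sizeof = 16, alignof = 8
0..1  g  (1B, 1-aligned)
1..2  -- padding (1B)
2..4  m11  (2B, 2-aligned)
4..6  m8  (2B, 2-aligned)
6..8  -- padding (2B)
8..24  a  (16B, 8-aligned)
24..28  m16  (4B, 4-aligned)
28..32  m12  (4B, 4-aligned)
32..40  m9  (8B, 8-aligned)
40..82  f  (42B, 2-aligned)
82..84  -- padding (2B)
84..88  m13  (4B, 4-aligned)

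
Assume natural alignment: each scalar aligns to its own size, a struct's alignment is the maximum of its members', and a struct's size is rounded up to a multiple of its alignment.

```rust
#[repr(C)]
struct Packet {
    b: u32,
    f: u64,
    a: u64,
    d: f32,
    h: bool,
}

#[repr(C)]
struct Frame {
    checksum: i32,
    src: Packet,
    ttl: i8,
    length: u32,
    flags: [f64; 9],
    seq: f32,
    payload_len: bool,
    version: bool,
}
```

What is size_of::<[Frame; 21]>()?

2688

Packet: b at 0 (size 4, align 4) → ends 4; pad 4 to align 8 for f; f at 8 (size 8, align 8) → ends 16; a at 16 (size 8, align 8) → ends 24; d at 24 (size 4, align 4) → ends 28; h at 28 (size 1, align 1) → ends 29; tail pad 3 to reach multiple of 8; total 32 bytes, alignment 8
checksum at 0 (size 4, align 4) → ends 4
pad 4 to align 8 for src
src at 8 (size 32, align 8) → ends 40
ttl at 40 (size 1, align 1) → ends 41
pad 3 to align 4 for length
length at 44 (size 4, align 4) → ends 48
flags at 48 (size 72, align 8) → ends 120
seq at 120 (size 4, align 4) → ends 124
payload_len at 124 (size 1, align 1) → ends 125
version at 125 (size 1, align 1) → ends 126
tail pad 2 to reach multiple of 8
total 128 bytes, alignment 8
array of 21: 21 × 128 = 2688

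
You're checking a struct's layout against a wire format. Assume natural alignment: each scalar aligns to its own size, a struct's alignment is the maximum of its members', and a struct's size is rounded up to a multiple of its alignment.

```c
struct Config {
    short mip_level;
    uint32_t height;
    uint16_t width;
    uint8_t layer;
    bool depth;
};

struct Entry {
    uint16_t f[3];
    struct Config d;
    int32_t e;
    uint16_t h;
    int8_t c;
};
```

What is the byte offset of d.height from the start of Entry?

12

Config: 0..2  mip_level  (2B, 2-aligned); 2..4  -- padding (2B); 4..8  height  (4B, 4-aligned); 8..10  width  (2B, 2-aligned); 10..11  layer  (1B, 1-aligned); 11..12  depth  (1B, 1-aligned); sizeof = 12, alignof = 4
0..6  f  (6B, 2-aligned)
6..8  -- padding (2B)
8..20  d  (12B, 4-aligned)
within Config: height at 4
8 + 4 = 12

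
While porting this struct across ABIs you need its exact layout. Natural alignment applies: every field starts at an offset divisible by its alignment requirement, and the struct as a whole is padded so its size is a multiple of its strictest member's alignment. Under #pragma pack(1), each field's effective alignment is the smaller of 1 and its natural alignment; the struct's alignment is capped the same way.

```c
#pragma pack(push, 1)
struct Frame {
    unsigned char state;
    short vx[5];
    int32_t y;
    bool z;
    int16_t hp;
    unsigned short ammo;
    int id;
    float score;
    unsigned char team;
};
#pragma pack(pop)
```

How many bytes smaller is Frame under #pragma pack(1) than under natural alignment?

natural layout:
  0..1  state  (1B, 1-aligned)
  1..2  -- padding (1B)
  2..12  vx  (10B, 2-aligned)
  12..16  y  (4B, 4-aligned)
  16..17  z  (1B, 1-aligned)
  17..18  -- padding (1B)
  18..20  hp  (2B, 2-aligned)
  20..22  ammo  (2B, 2-aligned)
  22..24  -- padding (2B)
  24..28  id  (4B, 4-aligned)
  28..32  score  (4B, 4-aligned)
  32..33  team  (1B, 1-aligned)
  33..36  -- tail padding (3B)
  sizeof = 36, alignof = 4
packed(1) layout:
  0..1  state  (1B, 1-aligned)
  1..11  vx  (10B, 1-aligned)
  11..15  y  (4B, 1-aligned)
  15..16  z  (1B, 1-aligned)
  16..18  hp  (2B, 1-aligned)
  18..20  ammo  (2B, 1-aligned)
  20..24  id  (4B, 1-aligned)
  24..28  score  (4B, 1-aligned)
  28..29  team  (1B, 1-aligned)
  sizeof = 29, alignof = 1
36 − 29 = 7

7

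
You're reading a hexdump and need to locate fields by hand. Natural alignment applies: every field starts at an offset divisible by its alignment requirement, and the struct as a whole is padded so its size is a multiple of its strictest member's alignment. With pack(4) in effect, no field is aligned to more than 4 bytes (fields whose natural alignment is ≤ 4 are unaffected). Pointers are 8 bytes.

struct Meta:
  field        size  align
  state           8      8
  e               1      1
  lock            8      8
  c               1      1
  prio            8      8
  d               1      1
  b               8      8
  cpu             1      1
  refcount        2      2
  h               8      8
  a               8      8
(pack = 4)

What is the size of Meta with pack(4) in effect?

0..8  state  (8B, 4-aligned)
8..9  e  (1B, 1-aligned)
9..12  -- padding (3B)
12..20  lock  (8B, 4-aligned)
20..21  c  (1B, 1-aligned)
21..24  -- padding (3B)
24..32  prio  (8B, 4-aligned)
32..33  d  (1B, 1-aligned)
33..36  -- padding (3B)
36..44  b  (8B, 4-aligned)
44..45  cpu  (1B, 1-aligned)
45..46  -- padding (1B)
46..48  refcount  (2B, 2-aligned)
48..56  h  (8B, 4-aligned)
56..64  a  (8B, 4-aligned)
sizeof = 64, alignof = 4

64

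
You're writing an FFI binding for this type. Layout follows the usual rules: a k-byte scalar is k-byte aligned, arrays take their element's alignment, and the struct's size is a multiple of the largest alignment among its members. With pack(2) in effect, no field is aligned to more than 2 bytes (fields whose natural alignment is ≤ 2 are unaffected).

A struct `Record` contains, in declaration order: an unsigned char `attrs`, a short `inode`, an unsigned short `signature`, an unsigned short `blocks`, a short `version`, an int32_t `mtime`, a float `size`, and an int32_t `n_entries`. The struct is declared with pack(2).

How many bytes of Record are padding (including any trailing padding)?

attrs at 0 (size 1, align 1) → ends 1
pad 1 to align 2 for inode
inode at 2 (size 2, align 2) → ends 4
signature at 4 (size 2, align 2) → ends 6
blocks at 6 (size 2, align 2) → ends 8
version at 8 (size 2, align 2) → ends 10
mtime at 10 (size 4, align 2) → ends 14
size at 14 (size 4, align 2) → ends 18
n_entries at 18 (size 4, align 2) → ends 22
total 22 bytes, alignment 2
data bytes 21, size 22 → padding 1

1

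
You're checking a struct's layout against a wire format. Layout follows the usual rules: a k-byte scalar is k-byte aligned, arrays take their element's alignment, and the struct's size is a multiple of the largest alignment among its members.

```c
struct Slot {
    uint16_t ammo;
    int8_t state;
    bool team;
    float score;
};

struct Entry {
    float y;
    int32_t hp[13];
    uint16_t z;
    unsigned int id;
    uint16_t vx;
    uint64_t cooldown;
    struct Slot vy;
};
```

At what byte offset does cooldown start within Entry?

72

Slot: ammo at 0 (size 2, align 2) → ends 2; state at 2 (size 1, align 1) → ends 3; team at 3 (size 1, align 1) → ends 4; score at 4 (size 4, align 4) → ends 8; total 8 bytes, alignment 4
y at 0 (size 4, align 4) → ends 4
hp at 4 (size 52, align 4) → ends 56
z at 56 (size 2, align 2) → ends 58
pad 2 to align 4 for id
id at 60 (size 4, align 4) → ends 64
vx at 64 (size 2, align 2) → ends 66
pad 6 to align 8 for cooldown
cooldown at 72 (size 8, align 8) → ends 80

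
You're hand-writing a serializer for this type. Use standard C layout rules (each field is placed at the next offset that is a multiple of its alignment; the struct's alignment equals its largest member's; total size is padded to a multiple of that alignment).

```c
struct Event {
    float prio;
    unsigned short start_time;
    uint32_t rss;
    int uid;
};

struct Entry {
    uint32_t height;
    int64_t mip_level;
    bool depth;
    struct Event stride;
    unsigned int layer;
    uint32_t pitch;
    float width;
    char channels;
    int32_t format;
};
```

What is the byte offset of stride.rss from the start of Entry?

28

Event: 0..4  prio  (4B, 4-aligned); 4..6  start_time  (2B, 2-aligned); 6..8  -- padding (2B); 8..12  rss  (4B, 4-aligned); 12..16  uid  (4B, 4-aligned); sizeof = 16, alignof = 4
0..4  height  (4B, 4-aligned)
4..8  -- padding (4B)
8..16  mip_level  (8B, 8-aligned)
16..17  depth  (1B, 1-aligned)
17..20  -- padding (3B)
20..36  stride  (16B, 4-aligned)
within Event: rss at 8
20 + 8 = 28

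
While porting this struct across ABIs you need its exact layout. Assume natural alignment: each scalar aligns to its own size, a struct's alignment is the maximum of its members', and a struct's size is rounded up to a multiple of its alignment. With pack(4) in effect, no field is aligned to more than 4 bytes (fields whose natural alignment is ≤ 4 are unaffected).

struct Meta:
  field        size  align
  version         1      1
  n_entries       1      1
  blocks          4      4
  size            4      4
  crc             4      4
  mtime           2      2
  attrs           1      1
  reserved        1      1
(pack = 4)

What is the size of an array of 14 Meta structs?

0..1  version  (1B, 1-aligned)
1..2  n_entries  (1B, 1-aligned)
2..4  -- padding (2B)
4..8  blocks  (4B, 4-aligned)
8..12  size  (4B, 4-aligned)
12..16  crc  (4B, 4-aligned)
16..18  mtime  (2B, 2-aligned)
18..19  attrs  (1B, 1-aligned)
19..20  reserved  (1B, 1-aligned)
sizeof = 20, alignof = 4
array of 14: 14 × 20 = 280

280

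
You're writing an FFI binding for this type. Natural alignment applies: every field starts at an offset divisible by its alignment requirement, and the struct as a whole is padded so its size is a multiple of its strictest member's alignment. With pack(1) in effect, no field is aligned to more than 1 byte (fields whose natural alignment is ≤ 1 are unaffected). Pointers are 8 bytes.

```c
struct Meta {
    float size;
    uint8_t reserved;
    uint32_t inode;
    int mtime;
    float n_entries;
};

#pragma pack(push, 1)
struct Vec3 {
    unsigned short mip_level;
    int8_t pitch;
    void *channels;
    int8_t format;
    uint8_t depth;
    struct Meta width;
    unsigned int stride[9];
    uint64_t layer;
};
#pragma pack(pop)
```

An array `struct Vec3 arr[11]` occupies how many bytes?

Meta: 0..4  size  (4B, 4-aligned); 4..5  reserved  (1B, 1-aligned); 5..8  -- padding (3B); 8..12  inode  (4B, 4-aligned); 12..16  mtime  (4B, 4-aligned); 16..20  n_entries  (4B, 4-aligned); sizeof = 20, alignof = 4
0..2  mip_level  (2B, 1-aligned)
2..3  pitch  (1B, 1-aligned)
3..11  channels  (8B, 1-aligned)
11..12  format  (1B, 1-aligned)
12..13  depth  (1B, 1-aligned)
13..33  width  (20B, 1-aligned)
33..69  stride  (36B, 1-aligned)
69..77  layer  (8B, 1-aligned)
sizeof = 77, alignof = 1
array of 11: 11 × 77 = 847

847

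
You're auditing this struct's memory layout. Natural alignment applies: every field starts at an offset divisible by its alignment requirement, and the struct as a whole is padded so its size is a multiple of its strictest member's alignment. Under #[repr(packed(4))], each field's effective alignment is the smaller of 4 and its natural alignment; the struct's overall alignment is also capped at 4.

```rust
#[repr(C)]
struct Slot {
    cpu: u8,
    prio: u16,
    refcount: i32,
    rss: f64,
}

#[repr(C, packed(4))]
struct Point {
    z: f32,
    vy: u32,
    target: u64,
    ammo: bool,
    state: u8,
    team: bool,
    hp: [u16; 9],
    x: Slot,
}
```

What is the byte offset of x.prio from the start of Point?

Slot: cpu at 0 (size 1, align 1) → ends 1; pad 1 to align 2 for prio; prio at 2 (size 2, align 2) → ends 4; refcount at 4 (size 4, align 4) → ends 8; rss at 8 (size 8, align 8) → ends 16; total 16 bytes, alignment 8
z at 0 (size 4, align 4) → ends 4
vy at 4 (size 4, align 4) → ends 8
target at 8 (size 8, align 4) → ends 16
ammo at 16 (size 1, align 1) → ends 17
state at 17 (size 1, align 1) → ends 18
team at 18 (size 1, align 1) → ends 19
pad 1 to align 2 for hp
hp at 20 (size 18, align 2) → ends 38
pad 2 to align 4 for x
x at 40 (size 16, align 4) → ends 56
within Slot: prio at 2
40 + 2 = 42

42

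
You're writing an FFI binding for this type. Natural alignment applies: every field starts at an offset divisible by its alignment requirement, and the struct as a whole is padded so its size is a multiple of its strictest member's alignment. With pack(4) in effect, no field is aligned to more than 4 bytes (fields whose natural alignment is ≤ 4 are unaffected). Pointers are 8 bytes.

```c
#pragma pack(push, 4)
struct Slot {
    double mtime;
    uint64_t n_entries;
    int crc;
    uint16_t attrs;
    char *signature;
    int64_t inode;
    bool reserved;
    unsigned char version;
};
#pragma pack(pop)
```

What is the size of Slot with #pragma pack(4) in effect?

44

0..8  mtime  (8B, 4-aligned)
8..16  n_entries  (8B, 4-aligned)
16..20  crc  (4B, 4-aligned)
20..22  attrs  (2B, 2-aligned)
22..24  -- padding (2B)
24..32  signature  (8B, 4-aligned)
32..40  inode  (8B, 4-aligned)
40..41  reserved  (1B, 1-aligned)
41..42  version  (1B, 1-aligned)
42..44  -- tail padding (2B)
sizeof = 44, alignof = 4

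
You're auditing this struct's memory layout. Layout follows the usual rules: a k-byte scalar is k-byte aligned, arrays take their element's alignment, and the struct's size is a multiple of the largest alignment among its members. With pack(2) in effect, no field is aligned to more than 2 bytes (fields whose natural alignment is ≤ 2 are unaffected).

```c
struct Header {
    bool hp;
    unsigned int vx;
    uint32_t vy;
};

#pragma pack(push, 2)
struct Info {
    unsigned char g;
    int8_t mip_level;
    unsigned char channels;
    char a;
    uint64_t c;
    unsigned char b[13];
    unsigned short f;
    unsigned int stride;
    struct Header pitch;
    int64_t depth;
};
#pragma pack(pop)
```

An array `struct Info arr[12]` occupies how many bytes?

624

Header: @0: hp [1B, align 1] → 1; +3 pad (align 4); @4: vx [4B, align 4] → 8; @8: vy [4B, align 4] → 12; size 12, align 4
@0: g [1B, align 1] → 1
@1: mip_level [1B, align 1] → 2
@2: channels [1B, align 1] → 3
@3: a [1B, align 1] → 4
@4: c [8B, align 2] → 12
@12: b [13B, align 1] → 25
+1 pad (align 2)
@26: f [2B, align 2] → 28
@28: stride [4B, align 2] → 32
@32: pitch [12B, align 2] → 44
@44: depth [8B, align 2] → 52
size 52, align 2
array of 12: 12 × 52 = 624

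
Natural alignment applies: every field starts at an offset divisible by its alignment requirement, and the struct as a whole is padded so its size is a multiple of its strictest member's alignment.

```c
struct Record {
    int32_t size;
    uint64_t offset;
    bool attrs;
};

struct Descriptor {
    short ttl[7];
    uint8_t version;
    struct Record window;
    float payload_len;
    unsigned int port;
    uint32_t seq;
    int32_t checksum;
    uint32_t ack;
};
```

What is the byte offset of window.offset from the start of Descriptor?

24

Record: @0: size [4B, align 4] → 4; +4 pad (align 8); @8: offset [8B, align 8] → 16; @16: attrs [1B, align 1] → 17; +7 tail pad (align 8); size 24, align 8
@0: ttl [14B, align 2] → 14
@14: version [1B, align 1] → 15
+1 pad (align 8)
@16: window [24B, align 8] → 40
within Record: offset at 8
16 + 8 = 24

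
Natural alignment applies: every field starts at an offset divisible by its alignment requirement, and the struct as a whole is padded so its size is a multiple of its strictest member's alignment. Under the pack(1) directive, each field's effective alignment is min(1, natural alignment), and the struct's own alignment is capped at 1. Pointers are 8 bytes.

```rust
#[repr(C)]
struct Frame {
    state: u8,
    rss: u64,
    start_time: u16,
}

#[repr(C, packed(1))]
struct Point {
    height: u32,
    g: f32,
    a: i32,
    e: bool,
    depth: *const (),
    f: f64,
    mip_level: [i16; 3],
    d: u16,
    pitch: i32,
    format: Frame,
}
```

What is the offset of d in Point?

Frame: state at 0 (size 1, align 1) → ends 1; pad 7 to align 8 for rss; rss at 8 (size 8, align 8) → ends 16; start_time at 16 (size 2, align 2) → ends 18; tail pad 6 to reach multiple of 8; total 24 bytes, alignment 8
height at 0 (size 4, align 1) → ends 4
g at 4 (size 4, align 1) → ends 8
a at 8 (size 4, align 1) → ends 12
e at 12 (size 1, align 1) → ends 13
depth at 13 (size 8, align 1) → ends 21
f at 21 (size 8, align 1) → ends 29
mip_level at 29 (size 6, align 1) → ends 35
d at 35 (size 2, align 1) → ends 37

35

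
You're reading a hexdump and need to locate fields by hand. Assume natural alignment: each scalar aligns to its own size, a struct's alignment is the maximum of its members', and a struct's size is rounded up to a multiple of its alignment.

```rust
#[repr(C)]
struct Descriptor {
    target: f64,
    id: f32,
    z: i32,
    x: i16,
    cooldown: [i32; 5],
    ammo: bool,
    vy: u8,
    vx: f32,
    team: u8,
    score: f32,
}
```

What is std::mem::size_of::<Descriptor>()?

target at 0 (size 8, align 8) → ends 8
id at 8 (size 4, align 4) → ends 12
z at 12 (size 4, align 4) → ends 16
x at 16 (size 2, align 2) → ends 18
pad 2 to align 4 for cooldown
cooldown at 20 (size 20, align 4) → ends 40
ammo at 40 (size 1, align 1) → ends 41
vy at 41 (size 1, align 1) → ends 42
pad 2 to align 4 for vx
vx at 44 (size 4, align 4) → ends 48
team at 48 (size 1, align 1) → ends 49
pad 3 to align 4 for score
score at 52 (size 4, align 4) → ends 56
total 56 bytes, alignment 8

56 bytes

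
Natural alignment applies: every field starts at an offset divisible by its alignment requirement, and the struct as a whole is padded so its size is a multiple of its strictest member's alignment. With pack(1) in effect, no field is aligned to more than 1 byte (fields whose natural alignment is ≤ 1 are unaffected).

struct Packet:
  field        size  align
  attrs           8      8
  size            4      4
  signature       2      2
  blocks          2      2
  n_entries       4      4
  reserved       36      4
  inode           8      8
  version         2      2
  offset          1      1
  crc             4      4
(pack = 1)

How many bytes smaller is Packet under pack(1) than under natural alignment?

1

natural layout:
  attrs at 0 (size 8, align 8) → ends 8
  size at 8 (size 4, align 4) → ends 12
  signature at 12 (size 2, align 2) → ends 14
  blocks at 14 (size 2, align 2) → ends 16
  n_entries at 16 (size 4, align 4) → ends 20
  reserved at 20 (size 36, align 4) → ends 56
  inode at 56 (size 8, align 8) → ends 64
  version at 64 (size 2, align 2) → ends 66
  offset at 66 (size 1, align 1) → ends 67
  pad 1 to align 4 for crc
  crc at 68 (size 4, align 4) → ends 72
  total 72 bytes, alignment 8
packed(1) layout:
  attrs at 0 (size 8, align 1) → ends 8
  size at 8 (size 4, align 1) → ends 12
  signature at 12 (size 2, align 1) → ends 14
  blocks at 14 (size 2, align 1) → ends 16
  n_entries at 16 (size 4, align 1) → ends 20
  reserved at 20 (size 36, align 1) → ends 56
  inode at 56 (size 8, align 1) → ends 64
  version at 64 (size 2, align 1) → ends 66
  offset at 66 (size 1, align 1) → ends 67
  crc at 67 (size 4, align 1) → ends 71
  total 71 bytes, alignment 1
72 − 71 = 1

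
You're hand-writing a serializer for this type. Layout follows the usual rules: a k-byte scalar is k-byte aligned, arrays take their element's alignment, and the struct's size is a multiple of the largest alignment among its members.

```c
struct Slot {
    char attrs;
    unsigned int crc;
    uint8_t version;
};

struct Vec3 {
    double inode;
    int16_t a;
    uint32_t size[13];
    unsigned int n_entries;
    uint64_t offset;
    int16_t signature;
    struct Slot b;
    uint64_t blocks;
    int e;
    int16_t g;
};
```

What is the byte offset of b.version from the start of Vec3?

Slot: attrs at 0 (size 1, align 1) → ends 1; pad 3 to align 4 for crc; crc at 4 (size 4, align 4) → ends 8; version at 8 (size 1, align 1) → ends 9; tail pad 3 to reach multiple of 4; total 12 bytes, alignment 4
inode at 0 (size 8, align 8) → ends 8
a at 8 (size 2, align 2) → ends 10
pad 2 to align 4 for size
size at 12 (size 52, align 4) → ends 64
n_entries at 64 (size 4, align 4) → ends 68
pad 4 to align 8 for offset
offset at 72 (size 8, align 8) → ends 80
signature at 80 (size 2, align 2) → ends 82
pad 2 to align 4 for b
b at 84 (size 12, align 4) → ends 96
within Slot: version at 8
84 + 8 = 92

92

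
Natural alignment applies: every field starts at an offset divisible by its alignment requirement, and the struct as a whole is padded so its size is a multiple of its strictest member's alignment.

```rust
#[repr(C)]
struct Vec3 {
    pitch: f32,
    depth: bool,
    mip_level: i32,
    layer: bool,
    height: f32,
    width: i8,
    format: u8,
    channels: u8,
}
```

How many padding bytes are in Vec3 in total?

7

@0: pitch [4B, align 4] → 4
@4: depth [1B, align 1] → 5
+3 pad (align 4)
@8: mip_level [4B, align 4] → 12
@12: layer [1B, align 1] → 13
+3 pad (align 4)
@16: height [4B, align 4] → 20
@20: width [1B, align 1] → 21
@21: format [1B, align 1] → 22
@22: channels [1B, align 1] → 23
+1 tail pad (align 4)
size 24, align 4
data bytes 17, size 24 → padding 7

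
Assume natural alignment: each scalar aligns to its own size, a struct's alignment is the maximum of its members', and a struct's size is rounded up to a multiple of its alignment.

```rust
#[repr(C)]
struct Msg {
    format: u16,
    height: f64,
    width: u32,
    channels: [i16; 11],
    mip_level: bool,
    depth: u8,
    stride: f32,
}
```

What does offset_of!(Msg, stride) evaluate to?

44

@0: format [2B, align 2] → 2
+6 pad (align 8)
@8: height [8B, align 8] → 16
@16: width [4B, align 4] → 20
@20: channels [22B, align 2] → 42
@42: mip_level [1B, align 1] → 43
@43: depth [1B, align 1] → 44
@44: stride [4B, align 4] → 48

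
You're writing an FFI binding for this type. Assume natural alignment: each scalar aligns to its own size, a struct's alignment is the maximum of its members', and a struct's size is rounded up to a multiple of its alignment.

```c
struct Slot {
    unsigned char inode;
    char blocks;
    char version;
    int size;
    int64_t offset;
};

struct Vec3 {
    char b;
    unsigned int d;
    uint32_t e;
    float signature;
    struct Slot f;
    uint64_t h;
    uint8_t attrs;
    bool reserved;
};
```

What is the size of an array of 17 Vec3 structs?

816

Slot: inode at 0 (size 1, align 1) → ends 1; blocks at 1 (size 1, align 1) → ends 2; version at 2 (size 1, align 1) → ends 3; pad 1 to align 4 for size; size at 4 (size 4, align 4) → ends 8; offset at 8 (size 8, align 8) → ends 16; total 16 bytes, alignment 8
b at 0 (size 1, align 1) → ends 1
pad 3 to align 4 for d
d at 4 (size 4, align 4) → ends 8
e at 8 (size 4, align 4) → ends 12
signature at 12 (size 4, align 4) → ends 16
f at 16 (size 16, align 8) → ends 32
h at 32 (size 8, align 8) → ends 40
attrs at 40 (size 1, align 1) → ends 41
reserved at 41 (size 1, align 1) → ends 42
tail pad 6 to reach multiple of 8
total 48 bytes, alignment 8
array of 17: 17 × 48 = 816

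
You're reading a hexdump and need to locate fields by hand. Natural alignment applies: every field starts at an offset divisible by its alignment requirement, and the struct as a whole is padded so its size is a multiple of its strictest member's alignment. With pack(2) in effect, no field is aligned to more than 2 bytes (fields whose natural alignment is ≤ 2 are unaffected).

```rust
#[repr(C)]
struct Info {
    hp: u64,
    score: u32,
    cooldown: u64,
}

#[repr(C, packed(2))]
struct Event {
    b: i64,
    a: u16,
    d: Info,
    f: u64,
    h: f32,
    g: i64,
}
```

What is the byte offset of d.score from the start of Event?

Info: 0..8  hp  (8B, 8-aligned); 8..12  score  (4B, 4-aligned); 12..16  -- padding (4B); 16..24  cooldown  (8B, 8-aligned); sizeof = 24, alignof = 8
0..8  b  (8B, 2-aligned)
8..10  a  (2B, 2-aligned)
10..34  d  (24B, 2-aligned)
within Info: score at 8
10 + 8 = 18

18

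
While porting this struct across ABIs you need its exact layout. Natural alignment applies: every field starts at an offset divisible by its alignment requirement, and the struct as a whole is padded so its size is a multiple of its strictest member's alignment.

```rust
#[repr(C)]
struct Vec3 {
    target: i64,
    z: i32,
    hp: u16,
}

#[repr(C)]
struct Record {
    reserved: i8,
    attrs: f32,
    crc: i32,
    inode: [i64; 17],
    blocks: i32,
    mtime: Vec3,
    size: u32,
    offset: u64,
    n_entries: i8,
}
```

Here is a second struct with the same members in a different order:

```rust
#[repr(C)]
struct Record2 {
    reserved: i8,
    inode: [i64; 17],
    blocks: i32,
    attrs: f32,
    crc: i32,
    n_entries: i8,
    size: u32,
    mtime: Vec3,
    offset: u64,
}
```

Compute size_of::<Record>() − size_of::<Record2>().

Vec3: target at 0 (size 8, align 8) → ends 8; z at 8 (size 4, align 4) → ends 12; hp at 12 (size 2, align 2) → ends 14; tail pad 2 to reach multiple of 8; total 16 bytes, alignment 8
reserved at 0 (size 1, align 1) → ends 1
pad 3 to align 4 for attrs
attrs at 4 (size 4, align 4) → ends 8
crc at 8 (size 4, align 4) → ends 12
pad 4 to align 8 for inode
inode at 16 (size 136, align 8) → ends 152
blocks at 152 (size 4, align 4) → ends 156
pad 4 to align 8 for mtime
mtime at 160 (size 16, align 8) → ends 176
size at 176 (size 4, align 4) → ends 180
pad 4 to align 8 for offset
offset at 184 (size 8, align 8) → ends 192
n_entries at 192 (size 1, align 1) → ends 193
tail pad 7 to reach multiple of 8
total 200 bytes, alignment 8
— Record2 —
reserved at 0 (size 1, align 1) → ends 1
pad 7 to align 8 for inode
inode at 8 (size 136, align 8) → ends 144
blocks at 144 (size 4, align 4) → ends 148
attrs at 148 (size 4, align 4) → ends 152
crc at 152 (size 4, align 4) → ends 156
n_entries at 156 (size 1, align 1) → ends 157
pad 3 to align 4 for size
size at 160 (size 4, align 4) → ends 164
pad 4 to align 8 for mtime
mtime at 168 (size 16, align 8) → ends 184
offset at 184 (size 8, align 8) → ends 192
total 192 bytes, alignment 8
200 − 192 = 8

8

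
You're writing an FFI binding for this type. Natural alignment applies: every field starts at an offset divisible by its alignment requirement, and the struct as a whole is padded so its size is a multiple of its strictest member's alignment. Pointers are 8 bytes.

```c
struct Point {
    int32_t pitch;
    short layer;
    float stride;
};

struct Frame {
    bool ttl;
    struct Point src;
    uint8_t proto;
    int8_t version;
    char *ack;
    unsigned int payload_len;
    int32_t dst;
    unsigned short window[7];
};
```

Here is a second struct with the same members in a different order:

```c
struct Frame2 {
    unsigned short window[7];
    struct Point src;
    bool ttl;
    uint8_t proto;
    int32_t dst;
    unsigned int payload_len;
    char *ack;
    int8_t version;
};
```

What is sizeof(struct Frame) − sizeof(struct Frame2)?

0

Point: @0: pitch [4B, align 4] → 4; @4: layer [2B, align 2] → 6; +2 pad (align 4); @8: stride [4B, align 4] → 12; size 12, align 4
@0: ttl [1B, align 1] → 1
+3 pad (align 4)
@4: src [12B, align 4] → 16
@16: proto [1B, align 1] → 17
@17: version [1B, align 1] → 18
+6 pad (align 8)
@24: ack [8B, align 8] → 32
@32: payload_len [4B, align 4] → 36
@36: dst [4B, align 4] → 40
@40: window [14B, align 2] → 54
+2 tail pad (align 8)
size 56, align 8
— Frame2 —
@0: window [14B, align 2] → 14
+2 pad (align 4)
@16: src [12B, align 4] → 28
@28: ttl [1B, align 1] → 29
@29: proto [1B, align 1] → 30
+2 pad (align 4)
@32: dst [4B, align 4] → 36
@36: payload_len [4B, align 4] → 40
@40: ack [8B, align 8] → 48
@48: version [1B, align 1] → 49
+7 tail pad (align 8)
size 56, align 8
56 − 56 = 0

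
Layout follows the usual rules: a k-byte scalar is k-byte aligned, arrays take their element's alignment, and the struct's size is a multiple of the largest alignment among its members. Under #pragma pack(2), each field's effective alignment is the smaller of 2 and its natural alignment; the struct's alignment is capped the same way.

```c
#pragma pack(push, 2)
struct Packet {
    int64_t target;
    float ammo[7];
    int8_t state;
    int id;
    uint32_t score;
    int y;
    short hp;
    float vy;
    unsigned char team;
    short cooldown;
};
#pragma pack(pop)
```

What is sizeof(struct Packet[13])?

target at 0 (size 8, align 2) → ends 8
ammo at 8 (size 28, align 2) → ends 36
state at 36 (size 1, align 1) → ends 37
pad 1 to align 2 for id
id at 38 (size 4, align 2) → ends 42
score at 42 (size 4, align 2) → ends 46
y at 46 (size 4, align 2) → ends 50
hp at 50 (size 2, align 2) → ends 52
vy at 52 (size 4, align 2) → ends 56
team at 56 (size 1, align 1) → ends 57
pad 1 to align 2 for cooldown
cooldown at 58 (size 2, align 2) → ends 60
total 60 bytes, alignment 2
array of 13: 13 × 60 = 780

780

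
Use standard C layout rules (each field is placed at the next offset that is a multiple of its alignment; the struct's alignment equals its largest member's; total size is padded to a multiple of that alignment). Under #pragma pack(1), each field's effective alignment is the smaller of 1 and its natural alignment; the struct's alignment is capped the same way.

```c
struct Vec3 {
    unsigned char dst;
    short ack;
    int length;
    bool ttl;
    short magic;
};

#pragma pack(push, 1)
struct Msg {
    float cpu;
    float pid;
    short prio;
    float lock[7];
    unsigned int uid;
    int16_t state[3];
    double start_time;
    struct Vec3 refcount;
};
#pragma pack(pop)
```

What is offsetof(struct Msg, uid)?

38

Vec3: @0: dst [1B, align 1] → 1; +1 pad (align 2); @2: ack [2B, align 2] → 4; @4: length [4B, align 4] → 8; @8: ttl [1B, align 1] → 9; +1 pad (align 2); @10: magic [2B, align 2] → 12; size 12, align 4
@0: cpu [4B, align 1] → 4
@4: pid [4B, align 1] → 8
@8: prio [2B, align 1] → 10
@10: lock [28B, align 1] → 38
@38: uid [4B, align 1] → 42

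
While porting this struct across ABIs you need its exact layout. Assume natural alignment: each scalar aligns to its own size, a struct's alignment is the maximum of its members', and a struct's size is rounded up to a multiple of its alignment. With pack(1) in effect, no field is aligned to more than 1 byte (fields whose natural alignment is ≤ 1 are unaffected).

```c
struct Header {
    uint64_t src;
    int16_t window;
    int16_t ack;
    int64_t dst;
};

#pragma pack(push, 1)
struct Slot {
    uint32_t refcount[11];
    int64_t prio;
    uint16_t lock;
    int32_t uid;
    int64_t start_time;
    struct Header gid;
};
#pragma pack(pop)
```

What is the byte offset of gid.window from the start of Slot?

74

Header: src at 0 (size 8, align 8) → ends 8; window at 8 (size 2, align 2) → ends 10; ack at 10 (size 2, align 2) → ends 12; pad 4 to align 8 for dst; dst at 16 (size 8, align 8) → ends 24; total 24 bytes, alignment 8
refcount at 0 (size 44, align 1) → ends 44
prio at 44 (size 8, align 1) → ends 52
lock at 52 (size 2, align 1) → ends 54
uid at 54 (size 4, align 1) → ends 58
start_time at 58 (size 8, align 1) → ends 66
gid at 66 (size 24, align 1) → ends 90
within Header: window at 8
66 + 8 = 74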